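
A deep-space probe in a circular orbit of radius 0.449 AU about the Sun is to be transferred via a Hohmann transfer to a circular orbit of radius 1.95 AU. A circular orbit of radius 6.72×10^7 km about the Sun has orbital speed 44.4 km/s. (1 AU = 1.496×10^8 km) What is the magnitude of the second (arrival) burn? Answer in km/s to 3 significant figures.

Δv₂ = 8.27 km/s

From the circular-orbit relation v² = μ/r at r = 6.72×10^7 km: μ = v²r = (44.4)² × 6.72×10^7 = 1.32475×10^11 km³/s².
In km: r₁ = 0.449 × 1.496×10^8 = 6.71704×10^7 km; r₂ = 1.95 × 1.496×10^8 = 2.9172×10^8 km.
Transfer-ellipse semi-major axis a_t = (r₁ + r₂)/2 = (6.71704×10^7 + 2.9172×10^8)/2 = 1.794452×10^8 km.
On the circular orbit at r = 2.9172×10^8 km, v_c = √(μ/r) = 21.310 km/s.
Transfer-orbit speed at the same r (vis-viva, a = a_t): v_t = √[μ(2/r − 1/a_t)] = 13.038 km/s.
Δv₂ = |v_t − v_c| = |13.038 − 21.310| = 8.272 km/s.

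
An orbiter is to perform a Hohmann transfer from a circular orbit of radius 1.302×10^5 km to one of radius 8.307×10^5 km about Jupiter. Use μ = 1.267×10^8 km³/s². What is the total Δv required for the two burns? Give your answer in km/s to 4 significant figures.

Semi-major axis of the transfer orbit: a_t = (1.302×10^5 + 8.307×10^5)/2 = 4.8045×10^5 km.
Circular speed at r₁: v₁ = √(μ/r₁) = √(1.267×10^8/1.302×10^5) = 31.1948 km/s.
Transfer-orbit speed at r₁ (vis-viva equation): v_p = √[μ(2/r₁ − 1/a_t)] = 41.0186 km/s.
First burn Δv₁ = |v_p − v₁| = 9.8238 km/s.
At r₂, v₂ = √(μ/r₂) = 12.350 km/s.
Transfer-orbit speed at r₂: v_a = √[μ(2/r₂ − 1/a_t)] = 6.4291 km/s.
Second burn Δv₂ = |v₂ − v_a| = 5.9209 km/s.
Δv = Δv₁ + Δv₂ = 9.8238 + 5.9209 = 15.74 km/s.

Δv = 15.74 km/s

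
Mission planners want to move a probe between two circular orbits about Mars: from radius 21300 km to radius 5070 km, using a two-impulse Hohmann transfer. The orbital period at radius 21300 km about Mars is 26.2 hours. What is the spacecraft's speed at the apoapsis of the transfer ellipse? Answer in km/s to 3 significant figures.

From Kepler's third law T² = 4π²r³/μ at r = 21300 km, T = 26.2 hours = 26.2 × 3600 s = 94320 s: μ = 4π²r³/T² = 42883.6 km³/s².
The Hohmann ellipse has a_t = (r₁ + r₂)/2 = 13185 km.
At apoapsis, r = 21300 km.
From the vis-viva equation, v = √[μ(2/r − 1/a_t)] = 0.8799 km/s.

v = 0.880 km/s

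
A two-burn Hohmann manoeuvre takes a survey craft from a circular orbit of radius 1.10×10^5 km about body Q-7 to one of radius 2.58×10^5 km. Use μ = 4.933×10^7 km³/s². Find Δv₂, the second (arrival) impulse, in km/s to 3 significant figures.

Transfer-ellipse semi-major axis a_t = (r₁ + r₂)/2 = (1.100×10^5 + 2.580×10^5)/2 = 1.840×10^5 km.
Circular speed at r = 2.580×10^5 km: v_c = √(μ/r) = 13.8276 km/s.
Vis-viva on the transfer ellipse at r = 2.580×10^5 km gives v_t = √[μ(2/r − 1/a_t)] = 10.6914 km/s.
Δv₂ = |v_t − v_c| = |10.6914 − 13.8276| = 3.136 km/s.

Δv₂ = 3.14 km/s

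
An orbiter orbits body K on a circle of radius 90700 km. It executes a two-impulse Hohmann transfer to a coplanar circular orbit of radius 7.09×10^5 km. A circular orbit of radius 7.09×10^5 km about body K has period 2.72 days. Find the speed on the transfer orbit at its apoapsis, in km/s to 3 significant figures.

v = 9.03 km/s

From Kepler's third law T² = 4π²r³/μ at r = 7.09×10^5 km, T = 2.72 days = 2.72 × 86400 s = 2.35008×10^5 s: μ = 4π²r³/T² = 2.54761×10^8 km³/s².
Semi-major axis of the transfer orbit: a_t = (90700 + 7.090×10^5)/2 = 3.9985×10^5 km.
At apoapsis, r = 7.090×10^5 km.
Vis-viva: v = √[μ(2/r − 1/a_t)] = √[2.54761×10^8 × (2/7.090×10^5 − 1/3.9985×10^5)] = 9.028 km/s.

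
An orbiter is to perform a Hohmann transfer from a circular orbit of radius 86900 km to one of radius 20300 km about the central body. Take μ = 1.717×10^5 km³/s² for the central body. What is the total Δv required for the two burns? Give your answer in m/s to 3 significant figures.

Δv = 1340 m/s

Semi-major axis of the transfer orbit: a_t = (86900 + 20300)/2 = 53600 km.
Circular speed at r₁: v₁ = √(μ/r₁) = √(1.717×10^5/86900) = 1.40564 km/s.
Transfer-orbit speed at r₁ (vis-viva): v_a = √[μ(2/r₁ − 1/a_t)] = 0.865049 km/s.
First burn Δv₁ = |v_a − v₁| = 0.5406 km/s.
Circular speed at r₂: v₂ = √(μ/r₂) = 2.9083 km/s.
Transfer-orbit speed at r₂: v_p = √[μ(2/r₂ − 1/a_t)] = 3.7031 km/s.
Second burn Δv₂ = |v₂ − v_p| = 0.7948 km/s.
Total Δv = Δv₁ + Δv₂ = 1.335 km/s.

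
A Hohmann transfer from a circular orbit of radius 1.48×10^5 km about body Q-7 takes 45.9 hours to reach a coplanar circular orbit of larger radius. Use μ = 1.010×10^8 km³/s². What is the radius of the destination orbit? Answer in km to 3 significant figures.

r₂ = 1.16×10^6 km

Transfer time t = 45.9 hours = 1.6524×10^5 s, and t = π√(a_t³/μ).
So a_t = (μ t²/π²)^(1/3) = (1.010×10^8 × (1.6524×10^5)² / π²)^(1/3) = 6.5376×10^5 km.
Since a_t = (r₁ + r₂)/2, r₂ = 2a_t − r₁ = 2×6.5376×10^5 − 1.480×10^5 = 1.15952×10^6 km.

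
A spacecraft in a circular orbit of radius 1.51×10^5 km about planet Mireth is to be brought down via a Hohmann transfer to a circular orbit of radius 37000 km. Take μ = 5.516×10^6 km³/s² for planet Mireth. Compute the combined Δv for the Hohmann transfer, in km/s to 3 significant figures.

Δv = 5.52 km/s

Semi-major axis of the transfer orbit: a_t = (1.510×10^5 + 37000)/2 = 94000 km.
Circular speed at r₁: v₁ = √(μ/r₁) = √(5.516×10^6/1.510×10^5) = 6.044 km/s.
On the transfer ellipse at r₁, vis-viva equation gives v_a = √[μ(2/r₁ − 1/a_t)] = 3.792 km/s.
First burn Δv₁ = |v_a − v₁| = 2.252 km/s.
Circular speed at r₂: v₂ = √(μ/r₂) = 12.210 km/s.
Transfer-orbit speed at r₂: v_p = √[μ(2/r₂ − 1/a_t)] = 15.475 km/s.
Second burn Δv₂ = |v₂ − v_p| = 3.265 km/s.
Δv = Δv₁ + Δv₂ = 2.252 + 3.265 = 5.517 km/s.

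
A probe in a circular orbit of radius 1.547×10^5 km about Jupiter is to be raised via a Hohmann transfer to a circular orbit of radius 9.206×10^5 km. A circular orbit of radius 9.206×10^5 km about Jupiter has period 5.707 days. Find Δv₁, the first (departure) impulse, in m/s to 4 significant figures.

From Kepler's third law T² = 4π²r³/μ at r = 9.206×10^5 km, T = 5.707 days = 5.707 × 86400 s = 4.930848×10^5 s: μ = 4π²r³/T² = 1.26686×10^8 km³/s².
Transfer-ellipse semi-major axis a_t = (r₁ + r₂)/2 = (1.547×10^5 + 9.206×10^5)/2 = 5.3765×10^5 km.
Circular speed at r = 1.547×10^5 km: v_c = √(μ/r) = 28.617 km/s.
Vis-viva on the transfer ellipse at r = 1.547×10^5 km gives v_t = √[μ(2/r − 1/a_t)] = 37.446 km/s.
Δv₁ = |v_t − v_c| = |37.446 − 28.617| = 8.829 km/s.

Δv₁ = 8829 m/s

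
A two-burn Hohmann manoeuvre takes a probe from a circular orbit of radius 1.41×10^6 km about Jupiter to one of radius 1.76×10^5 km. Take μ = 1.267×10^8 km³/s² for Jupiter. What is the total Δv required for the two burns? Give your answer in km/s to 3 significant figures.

Δv = 14.0 km/s

Semi-major axis of the transfer orbit: a_t = (1.410×10^6 + 1.760×10^5)/2 = 7.930×10^5 km.
Circular speed at r₁: v₁ = √(μ/r₁) = √(1.267×10^8/1.410×10^6) = 9.4794 km/s.
On the transfer ellipse at r₁, vis-viva equation gives v_a = √[μ(2/r₁ − 1/a_t)] = 4.4658 km/s.
First burn Δv₁ = |v_a − v₁| = 5.014 km/s.
Circular speed at r₂: v₂ = √(μ/r₂) = 26.831 km/s.
Transfer-orbit speed at r₂: v_p = √[μ(2/r₂ − 1/a_t)] = 35.777 km/s.
Second burn Δv₂ = |v₂ − v_p| = 8.946 km/s.
Δv = Δv₁ + Δv₂ = 5.014 + 8.946 = 13.96 km/s.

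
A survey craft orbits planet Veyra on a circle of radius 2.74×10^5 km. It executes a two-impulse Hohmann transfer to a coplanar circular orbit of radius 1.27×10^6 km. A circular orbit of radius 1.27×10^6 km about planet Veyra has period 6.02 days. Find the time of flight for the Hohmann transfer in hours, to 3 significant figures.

From Kepler's third law T² = 4π²r³/μ at r = 1.27×10^6 km, T = 6.02 days = 6.02 × 86400 s = 5.20128×10^5 s: μ = 4π²r³/T² = 2.98917×10^8 km³/s².
Semi-major axis of the transfer orbit: a_t = (2.740×10^5 + 1.270×10^6)/2 = 7.720×10^5 km.
By Kepler's third law the transfer-orbit period is T = 2π√(a_t³/μ), so t = T/2 = 1.2325×10^5 s.
Converting: 1.2325×10^5 s ÷ 3600 s/hour = 34.2 hours.

t = 34.2 hours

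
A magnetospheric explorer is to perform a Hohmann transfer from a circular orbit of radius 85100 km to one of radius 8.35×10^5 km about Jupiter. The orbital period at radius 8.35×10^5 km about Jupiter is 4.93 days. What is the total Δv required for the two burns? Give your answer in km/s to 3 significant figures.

From Kepler's third law T² = 4π²r³/μ at r = 8.35×10^5 km, T = 4.93 days = 4.93 × 86400 s = 4.25952×10^5 s: μ = 4π²r³/T² = 1.26677×10^8 km³/s².
Transfer-ellipse semi-major axis a_t = (r₁ + r₂)/2 = (85100 + 8.350×10^5)/2 = 4.6005×10^5 km.
At r₁ the circular-orbit speed is v₁ = √(μ/r₁) = 38.58 km/s.
On the transfer ellipse at r₁, v² = μ(2/r − 1/a) gives v_p = √[μ(2/r₁ − 1/a_t)] = 51.98 km/s.
First burn Δv₁ = |v_p − v₁| = 13.40 km/s.
Circular speed at r₂: v₂ = √(μ/r₂) = 12.3170 km/s.
Transfer-orbit speed at r₂: v_a = √[μ(2/r₂ − 1/a_t)] = 5.29746 km/s.
Second burn Δv₂ = |v₂ − v_a| = 7.020 km/s.
Total Δv = Δv₁ + Δv₂ = 20.42 km/s.

Δv = 20.4 km/s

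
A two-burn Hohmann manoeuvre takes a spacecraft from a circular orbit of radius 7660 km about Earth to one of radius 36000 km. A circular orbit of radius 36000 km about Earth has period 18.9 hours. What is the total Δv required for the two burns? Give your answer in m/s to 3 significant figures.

Δv = 3400 m/s

From Kepler's third law T² = 4π²r³/μ at r = 36000 km, T = 18.9 hours = 18.9 × 3600 s = 68040 s: μ = 4π²r³/T² = 3.97868×10^5 km³/s².
Semi-major axis of the transfer orbit: a_t = (7660 + 36000)/2 = 21830 km.
At r₁ the circular-orbit speed is v₁ = √(μ/r₁) = 7.207 km/s.
Transfer-orbit speed at r₁ (vis-viva): v_p = √[μ(2/r₁ − 1/a_t)] = 9.255 km/s.
First burn Δv₁ = |v_p − v₁| = 2.048 km/s.
Circular speed at r₂: v₂ = √(μ/r₂) = 3.324 km/s.
Transfer-orbit speed at r₂: v_a = √[μ(2/r₂ − 1/a_t)] = 1.969 km/s.
Second burn Δv₂ = |v₂ − v_a| = 1.355 km/s.
Δv = Δv₁ + Δv₂ = 2.048 + 1.355 = 3.403 km/s.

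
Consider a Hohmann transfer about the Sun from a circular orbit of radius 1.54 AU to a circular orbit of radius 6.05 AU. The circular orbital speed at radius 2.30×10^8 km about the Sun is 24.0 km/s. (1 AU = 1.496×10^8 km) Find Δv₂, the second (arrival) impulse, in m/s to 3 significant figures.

Δv₂ = 4390 m/s

From the circular-orbit relation v² = μ/r at r = 2.30×10^8 km: μ = v²r = (24.0)² × 2.30×10^8 = 1.32480×10^11 km³/s².
In km: r₁ = 1.54 × 1.496×10^8 = 2.30384×10^8 km; r₂ = 6.05 × 1.496×10^8 = 9.0508×10^8 km.
Transfer-ellipse semi-major axis a_t = (r₁ + r₂)/2 = (2.30384×10^8 + 9.0508×10^8)/2 = 5.67732×10^8 km.
On the circular orbit at r = 9.0508×10^8 km, v_c = √(μ/r) = 12.0985 km/s.
Transfer-orbit speed at the same r (vis-viva, a = a_t): v_t = √[μ(2/r − 1/a_t)] = 7.70701 km/s.
Δv₂ = |v_t − v_c| = |7.70701 − 12.0985| = 4.391 km/s.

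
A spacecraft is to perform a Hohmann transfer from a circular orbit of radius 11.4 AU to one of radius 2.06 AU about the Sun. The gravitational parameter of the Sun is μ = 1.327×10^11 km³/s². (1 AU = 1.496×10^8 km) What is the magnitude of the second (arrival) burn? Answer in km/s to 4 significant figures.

Δv₂ = 6.256 km/s

In km: r₁ = 11.4 × 1.496×10^8 = 1.70544×10^9 km; r₂ = 2.06 × 1.496×10^8 = 3.08176×10^8 km.
The Hohmann ellipse has a_t = (r₁ + r₂)/2 = 1.006808×10^9 km.
On the circular orbit at r = 3.08176×10^8 km, v_c = √(μ/r) = 20.751 km/s.
Transfer-orbit speed at the same r (vis-viva, a = a_t): v_t = √[μ(2/r − 1/a_t)] = 27.007 km/s.
Δv₂ = |v_t − v_c| = |27.007 − 20.751| = 6.256 km/s.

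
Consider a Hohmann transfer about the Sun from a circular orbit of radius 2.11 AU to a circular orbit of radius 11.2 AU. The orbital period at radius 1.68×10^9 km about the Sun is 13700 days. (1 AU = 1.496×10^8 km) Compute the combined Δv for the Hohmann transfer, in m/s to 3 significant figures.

Δv = 10000 m/s

From Kepler's third law T² = 4π²r³/μ at r = 1.68×10^9 km, T = 13700 days = 13700 × 86400 s = 1.18368×10^9 s: μ = 4π²r³/T² = 1.33604×10^11 km³/s².
In km: r₁ = 2.11 × 1.496×10^8 = 3.15656×10^8 km; r₂ = 11.2 × 1.496×10^8 = 1.67552×10^9 km.
Transfer-ellipse semi-major axis a_t = (r₁ + r₂)/2 = (3.15656×10^8 + 1.67552×10^9)/2 = 9.95588×10^8 km.
Circular speed at r₁: v₁ = √(μ/r₁) = √(1.33604×10^11/3.15656×10^8) = 20.573 km/s.
Transfer-orbit speed at r₁ (vis-viva equation): v_p = √[μ(2/r₁ − 1/a_t)] = 26.689 km/s.
First burn Δv₁ = |v_p − v₁| = 6.116 km/s.
Circular speed at r₂: v₂ = √(μ/r₂) = 8.930 km/s.
Transfer-orbit speed at r₂: v_a = √[μ(2/r₂ − 1/a_t)] = 5.028 km/s.
Second burn Δv₂ = |v₂ − v_a| = 3.902 km/s.
Δv = Δv₁ + Δv₂ = 6.116 + 3.902 = 10.02 km/s.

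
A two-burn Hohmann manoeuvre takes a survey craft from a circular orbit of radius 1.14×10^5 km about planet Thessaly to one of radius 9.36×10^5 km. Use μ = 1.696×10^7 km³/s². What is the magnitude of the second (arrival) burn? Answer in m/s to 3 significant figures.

The Hohmann ellipse has a_t = (r₁ + r₂)/2 = 5.250×10^5 km.
Circular speed at r = 9.360×10^5 km: v_c = √(μ/r) = 4.257 km/s.
Vis-viva on the transfer ellipse at r = 9.360×10^5 km gives v_t = √[μ(2/r − 1/a_t)] = 1.984 km/s.
Δv₂ = |v_t − v_c| = |1.984 − 4.257| = 2.273 km/s.

Δv₂ = 2270 m/s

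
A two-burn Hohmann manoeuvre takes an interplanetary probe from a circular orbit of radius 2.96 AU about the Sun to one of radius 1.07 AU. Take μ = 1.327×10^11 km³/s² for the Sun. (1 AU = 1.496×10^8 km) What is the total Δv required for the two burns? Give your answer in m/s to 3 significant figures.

Δv = 10800 m/s

In km: r₁ = 2.96 × 1.496×10^8 = 4.42816×10^8 km; r₂ = 1.07 × 1.496×10^8 = 1.60072×10^8 km.
The Hohmann ellipse has a_t = (r₁ + r₂)/2 = 3.01444×10^8 km.
At r₁ the circular-orbit speed is v₁ = √(μ/r₁) = 17.311 km/s.
On the transfer ellipse at r₁, v² = μ(2/r − 1/a) gives v_a = √[μ(2/r₁ − 1/a_t)] = 12.615 km/s.
First burn Δv₁ = |v_a − v₁| = 4.696 km/s.
At r₂, v₂ = √(μ/r₂) = 28.7924 km/s.
Transfer-orbit speed at r₂: v_p = √[μ(2/r₂ − 1/a_t)] = 34.8968 km/s.
Second burn Δv₂ = |v₂ − v_p| = 6.104 km/s.
Δv = Δv₁ + Δv₂ = 4.696 + 6.104 = 10.80 km/s.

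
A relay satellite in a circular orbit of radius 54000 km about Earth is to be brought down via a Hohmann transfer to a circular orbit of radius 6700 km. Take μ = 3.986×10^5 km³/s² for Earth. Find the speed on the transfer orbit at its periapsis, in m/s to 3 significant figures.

v = 10300 m/s

Transfer-ellipse semi-major axis a_t = (r₁ + r₂)/2 = (54000 + 6700)/2 = 30350 km.
The periapsis of the transfer ellipse is at r = 6700 km.
Applying v² = μ(2/r − 1/a_t): v = 10.29 km/s.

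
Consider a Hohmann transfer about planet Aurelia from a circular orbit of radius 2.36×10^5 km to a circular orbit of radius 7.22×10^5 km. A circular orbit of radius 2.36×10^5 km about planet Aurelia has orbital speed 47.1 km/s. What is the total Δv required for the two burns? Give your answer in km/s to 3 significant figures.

Δv = 18.8 km/s

From the circular-orbit relation v² = μ/r at r = 2.36×10^5 km: μ = v²r = (47.1)² × 2.36×10^5 = 5.23545×10^8 km³/s².
Transfer-ellipse semi-major axis a_t = (r₁ + r₂)/2 = (2.360×10^5 + 7.220×10^5)/2 = 4.790×10^5 km.
At r₁ the circular-orbit speed is v₁ = √(μ/r₁) = 47.100 km/s.
On the transfer ellipse at r₁, v² = μ(2/r − 1/a) gives v_p = √[μ(2/r₁ − 1/a_t)] = 57.826 km/s.
First burn Δv₁ = |v_p − v₁| = 10.726 km/s.
Circular speed at r₂: v₂ = √(μ/r₂) = 26.928261 km/s.
Transfer-orbit speed at r₂: v_a = √[μ(2/r₂ − 1/a_t)] = 18.901512 km/s.
Second burn Δv₂ = |v₂ − v_a| = 8.0267 km/s.
Total Δv = Δv₁ + Δv₂ = 18.75 km/s.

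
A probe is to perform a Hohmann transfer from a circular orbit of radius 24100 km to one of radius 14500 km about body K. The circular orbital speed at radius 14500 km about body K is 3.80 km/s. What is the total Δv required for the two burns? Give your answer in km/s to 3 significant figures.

From the circular-orbit relation v² = μ/r at r = 14500 km: μ = v²r = (3.80)² × 14500 = 2.09380×10^5 km³/s².
Semi-major axis of the transfer orbit: a_t = (24100 + 14500)/2 = 19300 km.
At r₁ the circular-orbit speed is v₁ = √(μ/r₁) = 2.9475 km/s.
On the transfer ellipse at r₁, vis-viva equation gives v_a = √[μ(2/r₁ − 1/a_t)] = 2.5548 km/s.
First burn Δv₁ = |v_a − v₁| = 0.3927 km/s.
At r₂, v₂ = √(μ/r₂) = 3.8000 km/s.
Transfer-orbit speed at r₂: v_p = √[μ(2/r₂ − 1/a_t)] = 4.2463 km/s.
Second burn Δv₂ = |v₂ − v_p| = 0.4463 km/s.
Total Δv = Δv₁ + Δv₂ = 0.8390 km/s.

Δv = 0.839 km/s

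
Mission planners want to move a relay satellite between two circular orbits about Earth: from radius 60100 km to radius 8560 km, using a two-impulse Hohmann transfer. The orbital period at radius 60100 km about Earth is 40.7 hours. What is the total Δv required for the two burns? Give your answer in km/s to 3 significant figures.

From Kepler's third law T² = 4π²r³/μ at r = 60100 km, T = 40.7 hours = 40.7 × 3600 s = 1.4652×10^5 s: μ = 4π²r³/T² = 3.99199×10^5 km³/s².
Transfer-ellipse semi-major axis a_t = (r₁ + r₂)/2 = (60100 + 8560)/2 = 34330 km.
Circular speed at r₁: v₁ = √(μ/r₁) = √(3.99199×10^5/60100) = 2.577 km/s.
Transfer-orbit speed at r₁ (vis-viva): v_a = √[μ(2/r₁ − 1/a_t)] = 1.287 km/s.
First burn Δv₁ = |v_a − v₁| = 1.290 km/s.
Circular speed at r₂: v₂ = √(μ/r₂) = 6.829 km/s.
Transfer-orbit speed at r₂: v_p = √[μ(2/r₂ − 1/a_t)] = 9.036 km/s.
Second burn Δv₂ = |v₂ − v_p| = 2.207 km/s.
Δv = Δv₁ + Δv₂ = 1.290 + 2.207 = 3.497 km/s.

Δv = 3.50 km/s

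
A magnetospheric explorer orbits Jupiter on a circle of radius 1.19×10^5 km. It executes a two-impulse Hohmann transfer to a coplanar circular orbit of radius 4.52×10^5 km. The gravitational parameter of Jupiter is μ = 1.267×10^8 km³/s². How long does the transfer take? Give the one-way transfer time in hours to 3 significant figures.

t = 11.8 hours

Semi-major axis of the transfer orbit: a_t = (1.190×10^5 + 4.520×10^5)/2 = 2.855×10^5 km.
Half the transfer-orbit period gives t = π√(a_t³/μ) = 42580 s.
Converting: 42580 s ÷ 3600 s/hour = 11.8 hours.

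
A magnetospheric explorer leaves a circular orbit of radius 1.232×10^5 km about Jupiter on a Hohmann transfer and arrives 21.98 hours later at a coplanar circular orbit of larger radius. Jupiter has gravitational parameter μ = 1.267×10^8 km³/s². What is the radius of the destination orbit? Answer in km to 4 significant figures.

r₂ = 7.399×10^5 km

Transfer time t = 21.98 hours = 79128 s, and t = π√(a_t³/μ).
So a_t = (μ t²/π²)^(1/3) = (1.267×10^8 × (79128)² / π²)^(1/3) = 4.3156×10^5 km.
Since a_t = (r₁ + r₂)/2, r₂ = 2a_t − r₁ = 2×4.3156×10^5 − 1.232×10^5 = 7.3992×10^5 km.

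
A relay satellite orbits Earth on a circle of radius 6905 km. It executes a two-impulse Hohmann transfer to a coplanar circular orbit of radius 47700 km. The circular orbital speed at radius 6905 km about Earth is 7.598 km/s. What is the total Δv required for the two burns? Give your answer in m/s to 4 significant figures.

From the circular-orbit relation v² = μ/r at r = 6905 km: μ = v²r = (7.598)² × 6905 = 3.98623×10^5 km³/s².
The Hohmann ellipse has a_t = (r₁ + r₂)/2 = 27302.5 km.
At r₁ the circular-orbit speed is v₁ = √(μ/r₁) = 7.5980 km/s.
Transfer-orbit speed at r₁ (vis-viva equation): v_p = √[μ(2/r₁ − 1/a_t)] = 10.043 km/s.
First burn Δv₁ = |v_p − v₁| = 2.445 km/s.
At r₂, v₂ = √(μ/r₂) = 2.891 km/s.
Transfer-orbit speed at r₂: v_a = √[μ(2/r₂ − 1/a_t)] = 1.454 km/s.
Second burn Δv₂ = |v₂ − v_a| = 1.437 km/s.
Total Δv = Δv₁ + Δv₂ = 3.882 km/s.

Δv = 3882 m/s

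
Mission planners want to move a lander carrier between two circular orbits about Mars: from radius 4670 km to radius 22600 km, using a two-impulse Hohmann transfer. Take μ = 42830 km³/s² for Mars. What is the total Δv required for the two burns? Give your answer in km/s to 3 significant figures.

Δv = 1.44 km/s

The Hohmann ellipse has a_t = (r₁ + r₂)/2 = 13635 km.
Circular speed at r₁: v₁ = √(μ/r₁) = √(42830/4670) = 3.02842 km/s.
On the transfer ellipse at r₁, v² = μ(2/r − 1/a) gives v_p = √[μ(2/r₁ − 1/a_t)] = 3.89890 km/s.
First burn Δv₁ = |v_p − v₁| = 0.87048 km/s.
At r₂, v₂ = √(μ/r₂) = 1.37664 km/s.
Transfer-orbit speed at r₂: v_a = √[μ(2/r₂ − 1/a_t)] = 0.805658 km/s.
Second burn Δv₂ = |v₂ − v_a| = 0.57098 km/s.
Total Δv = Δv₁ + Δv₂ = 1.441 km/s.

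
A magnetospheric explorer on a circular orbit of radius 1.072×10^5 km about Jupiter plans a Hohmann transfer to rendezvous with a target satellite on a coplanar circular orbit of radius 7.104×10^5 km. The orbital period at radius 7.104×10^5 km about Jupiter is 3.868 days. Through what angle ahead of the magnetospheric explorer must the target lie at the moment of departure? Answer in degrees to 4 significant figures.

From Kepler's third law T² = 4π²r³/μ at r = 7.104×10^5 km, T = 3.868 days = 3.868 × 86400 s = 3.341952×10^5 s: μ = 4π²r³/T² = 1.26727×10^8 km³/s².
The Hohmann ellipse has a_t = (r₁ + r₂)/2 = 4.088×10^5 km.
Transfer time t = π√(a_t³/μ) = 72943 s.
The target's mean motion on its circular orbit is ω₂ = √(μ/r₂³) = 1.8801×10^-5 rad/s.
Angle swept by the target during transfer: ω₂·t = 1.3714 rad = 78.58°.
The magnetospheric explorer traverses 180° on the transfer ellipse, so the target must lead by 180° − 78.58° = 101.4°.

φ = 101.4°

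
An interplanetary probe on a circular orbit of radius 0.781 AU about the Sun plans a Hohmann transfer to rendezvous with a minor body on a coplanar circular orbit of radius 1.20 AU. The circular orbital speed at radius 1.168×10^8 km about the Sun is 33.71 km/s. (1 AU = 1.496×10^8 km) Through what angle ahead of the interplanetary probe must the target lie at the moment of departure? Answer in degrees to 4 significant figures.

From the circular-orbit relation v² = μ/r at r = 1.168×10^8 km: μ = v²r = (33.71)² × 1.168×10^8 = 1.32727×10^11 km³/s².
In km: r₁ = 0.781 × 1.496×10^8 = 1.168376×10^8 km; r₂ = 1.20 × 1.496×10^8 = 1.7952×10^8 km.
The Hohmann ellipse has a_t = (r₁ + r₂)/2 = 1.481788×10^8 km.
Transfer time t = π√(a_t³/μ) = 1.55542×10^7 s.
Target angular speed ω₂ = √(μ/r₂³) = 1.51465×10^-7 rad/s.
Angle swept by the target during transfer: ω₂·t = 2.3559 rad = 134.98°.
The interplanetary probe traverses 180° on the transfer ellipse, so the target must lead by 180° − 134.98° = 45.02°.

φ = 45.02°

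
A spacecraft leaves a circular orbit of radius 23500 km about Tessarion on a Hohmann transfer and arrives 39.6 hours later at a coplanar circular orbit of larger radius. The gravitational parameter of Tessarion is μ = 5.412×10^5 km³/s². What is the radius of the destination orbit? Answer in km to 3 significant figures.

Transfer time t = 39.6 hours = 1.4256×10^5 s, and t = π√(a_t³/μ).
So a_t = (μ t²/π²)^(1/3) = (5.412×10^5 × (1.4256×10^5)² / π²)^(1/3) = 1.0368×10^5 km.
Since a_t = (r₁ + r₂)/2, r₂ = 2a_t − r₁ = 2×1.0368×10^5 − 23500 = 1.8386×10^5 km.

r₂ = 1.84×10^5 km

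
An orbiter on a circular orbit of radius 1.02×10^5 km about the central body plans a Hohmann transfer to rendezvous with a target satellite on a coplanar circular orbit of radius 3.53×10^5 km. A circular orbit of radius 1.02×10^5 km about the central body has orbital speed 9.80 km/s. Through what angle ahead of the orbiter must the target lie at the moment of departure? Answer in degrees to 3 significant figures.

φ = 86.9°

From the circular-orbit relation v² = μ/r at r = 1.02×10^5 km: μ = v²r = (9.80)² × 1.02×10^5 = 9.79608×10^6 km³/s².
Transfer-ellipse semi-major axis a_t = (r₁ + r₂)/2 = (1.020×10^5 + 3.530×10^5)/2 = 2.275×10^5 km.
Transfer time t = π√(a_t³/μ) = 1.0892×10^5 s.
Target angular speed ω₂ = √(μ/r₂³) = 1.4923×10^-5 rad/s.
Angle swept by the target during transfer: ω₂·t = 1.6254 rad = 93.13°.
The orbiter traverses 180° on the transfer ellipse, so the target must lead by 180° − 93.13° = 86.9°.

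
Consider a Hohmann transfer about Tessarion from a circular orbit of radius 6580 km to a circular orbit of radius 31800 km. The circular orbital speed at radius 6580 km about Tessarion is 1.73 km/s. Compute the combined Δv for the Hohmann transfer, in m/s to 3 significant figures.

Δv = 823 m/s

From the circular-orbit relation v² = μ/r at r = 6580 km: μ = v²r = (1.73)² × 6580 = 19693.3 km³/s².
Semi-major axis of the transfer orbit: a_t = (6580 + 31800)/2 = 19190 km.
Circular speed at r₁: v₁ = √(μ/r₁) = √(19693.3/6580) = 1.730 km/s.
Transfer-orbit speed at r₁ (vis-viva): v_p = √[μ(2/r₁ − 1/a_t)] = 2.227 km/s.
First burn Δv₁ = |v_p − v₁| = 0.4970 km/s.
Circular speed at r₂: v₂ = √(μ/r₂) = 0.7869 km/s.
Transfer-orbit speed at r₂: v_a = √[μ(2/r₂ − 1/a_t)] = 0.4608 km/s.
Second burn Δv₂ = |v₂ − v_a| = 0.3261 km/s.
Total Δv = Δv₁ + Δv₂ = 0.8231 km/s.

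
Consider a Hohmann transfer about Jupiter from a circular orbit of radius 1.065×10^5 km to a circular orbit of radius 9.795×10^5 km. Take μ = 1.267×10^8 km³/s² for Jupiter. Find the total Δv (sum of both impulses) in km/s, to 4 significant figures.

Δv = 18.17 km/s

Transfer-ellipse semi-major axis a_t = (r₁ + r₂)/2 = (1.065×10^5 + 9.795×10^5)/2 = 5.430×10^5 km.
Circular speed at r₁: v₁ = √(μ/r₁) = √(1.267×10^8/1.065×10^5) = 34.492 km/s.
Transfer-orbit speed at r₁ (v² = μ(2/r − 1/a)): v_p = √[μ(2/r₁ − 1/a_t)] = 46.325 km/s.
First burn Δv₁ = |v_p − v₁| = 11.83 km/s.
At r₂, v₂ = √(μ/r₂) = 11.373 km/s.
Transfer-orbit speed at r₂: v_a = √[μ(2/r₂ − 1/a_t)] = 5.0369 km/s.
Second burn Δv₂ = |v₂ − v_a| = 6.336 km/s.
Δv = Δv₁ + Δv₂ = 11.83 + 6.336 = 18.17 km/s.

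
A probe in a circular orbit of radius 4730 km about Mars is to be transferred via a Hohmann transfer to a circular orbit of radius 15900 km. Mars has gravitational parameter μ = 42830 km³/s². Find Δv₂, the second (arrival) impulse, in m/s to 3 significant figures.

Δv₂ = 530 m/s

Transfer-ellipse semi-major axis a_t = (r₁ + r₂)/2 = (4730 + 15900)/2 = 10315 km.
Circular speed at r = 15900 km: v_c = √(μ/r) = 1.6413 km/s.
Vis-viva on the transfer ellipse at r = 15900 km gives v_t = √[μ(2/r − 1/a_t)] = 1.1114 km/s.
Δv₂ = |v_t − v_c| = |1.1114 − 1.6413| = 0.5299 km/s.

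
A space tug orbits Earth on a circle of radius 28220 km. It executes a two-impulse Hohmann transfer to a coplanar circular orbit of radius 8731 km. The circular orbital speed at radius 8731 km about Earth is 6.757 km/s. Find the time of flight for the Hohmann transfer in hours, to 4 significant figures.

From the circular-orbit relation v² = μ/r at r = 8731 km: μ = v²r = (6.757)² × 8731 = 3.98632×10^5 km³/s².
Transfer-ellipse semi-major axis a_t = (r₁ + r₂)/2 = (28220 + 8731)/2 = 18475.5 km.
By Kepler's third law the transfer-orbit period is T = 2π√(a_t³/μ), so t = T/2 = 12496 s.
Converting: 12496 s ÷ 3600 s/hour = 3.471 hours.

t = 3.471 hours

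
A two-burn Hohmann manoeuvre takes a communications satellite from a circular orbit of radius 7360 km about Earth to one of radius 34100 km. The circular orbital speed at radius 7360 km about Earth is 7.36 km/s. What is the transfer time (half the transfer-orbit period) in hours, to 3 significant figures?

t = 4.13 hours

From the circular-orbit relation v² = μ/r at r = 7360 km: μ = v²r = (7.36)² × 7360 = 3.98688×10^5 km³/s².
Transfer-ellipse semi-major axis a_t = (r₁ + r₂)/2 = (7360 + 34100)/2 = 20730 km.
By Kepler's third law the transfer-orbit period is T = 2π√(a_t³/μ), so t = T/2 = 14850.2 s.
Converting: 14850.2 s ÷ 3600 s/hour = 4.13 hours.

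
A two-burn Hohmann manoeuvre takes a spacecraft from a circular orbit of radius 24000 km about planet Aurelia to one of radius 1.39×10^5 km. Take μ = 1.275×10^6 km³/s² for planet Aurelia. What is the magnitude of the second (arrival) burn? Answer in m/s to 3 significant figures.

Δv₂ = 1390 m/s

Transfer-ellipse semi-major axis a_t = (r₁ + r₂)/2 = (24000 + 1.390×10^5)/2 = 81500 km.
Circular speed at r = 1.390×10^5 km: v_c = √(μ/r) = 3.029 km/s.
Transfer-orbit speed at the same r (vis-viva, a = a_t): v_t = √[μ(2/r − 1/a_t)] = 1.644 km/s.
Δv₂ = |v_t − v_c| = |1.644 − 3.029| = 1.385 km/s.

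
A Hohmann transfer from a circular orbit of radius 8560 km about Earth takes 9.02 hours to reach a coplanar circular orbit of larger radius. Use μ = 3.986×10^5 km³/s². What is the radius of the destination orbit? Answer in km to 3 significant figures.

r₂ = 61300 km

Transfer time t = 9.02 hours = 32472 s, and t = π√(a_t³/μ).
So a_t = (μ t²/π²)^(1/3) = (3.986×10^5 × (32472)² / π²)^(1/3) = 34921 km.
Since a_t = (r₁ + r₂)/2, r₂ = 2a_t − r₁ = 2×34921 − 8560 = 61282 km.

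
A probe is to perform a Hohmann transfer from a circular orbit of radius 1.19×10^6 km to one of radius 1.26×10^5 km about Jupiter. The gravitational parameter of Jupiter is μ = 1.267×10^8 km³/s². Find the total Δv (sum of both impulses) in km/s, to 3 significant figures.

The Hohmann ellipse has a_t = (r₁ + r₂)/2 = 6.580×10^5 km.
Circular speed at r₁: v₁ = √(μ/r₁) = √(1.267×10^8/1.190×10^6) = 10.3185 km/s.
On the transfer ellipse at r₁, vis-viva gives v_a = √[μ(2/r₁ − 1/a_t)] = 4.51531 km/s.
First burn Δv₁ = |v_a − v₁| = 5.8032 km/s.
Circular speed at r₂: v₂ = √(μ/r₂) = 31.7105 km/s.
Transfer-orbit speed at r₂: v_p = √[μ(2/r₂ − 1/a_t)] = 42.6446 km/s.
Second burn Δv₂ = |v₂ − v_p| = 10.934 km/s.
Δv = Δv₁ + Δv₂ = 5.8032 + 10.934 = 16.74 km/s.

Δv = 16.7 km/s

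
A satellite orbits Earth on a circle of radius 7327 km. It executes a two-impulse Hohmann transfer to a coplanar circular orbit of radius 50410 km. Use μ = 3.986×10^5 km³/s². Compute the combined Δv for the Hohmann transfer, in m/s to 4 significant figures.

Semi-major axis of the transfer orbit: a_t = (7327 + 50410)/2 = 28868.5 km.
At r₁ the circular-orbit speed is v₁ = √(μ/r₁) = 7.376 km/s.
Transfer-orbit speed at r₁ (vis-viva equation): v_p = √[μ(2/r₁ − 1/a_t)] = 9.747 km/s.
First burn Δv₁ = |v_p − v₁| = 2.371 km/s.
Circular speed at r₂: v₂ = √(μ/r₂) = 2.812 km/s.
Transfer-orbit speed at r₂: v_a = √[μ(2/r₂ − 1/a_t)] = 1.417 km/s.
Second burn Δv₂ = |v₂ − v_a| = 1.395 km/s.
Total Δv = Δv₁ + Δv₂ = 3.766 km/s.

Δv = 3766 m/s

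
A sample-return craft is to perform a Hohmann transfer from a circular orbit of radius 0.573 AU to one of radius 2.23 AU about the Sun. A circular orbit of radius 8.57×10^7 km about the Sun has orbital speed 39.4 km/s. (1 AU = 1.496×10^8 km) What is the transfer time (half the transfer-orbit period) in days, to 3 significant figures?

t = 303 days

From the circular-orbit relation v² = μ/r at r = 8.57×10^7 km: μ = v²r = (39.4)² × 8.57×10^7 = 1.33037×10^11 km³/s².
In km: r₁ = 0.573 × 1.496×10^8 = 8.57208×10^7 km; r₂ = 2.23 × 1.496×10^8 = 3.33608×10^8 km.
Semi-major axis of the transfer orbit: a_t = (8.57208×10^7 + 3.33608×10^8)/2 = 2.096644×10^8 km.
Transfer time t = π√(a_t³/μ) = π√((2.096644×10^8)³ / 1.33037×10^11) = 2.615×10^7 s.
Converting: 2.615×10^7 s ÷ 86400 s/day = 303 days.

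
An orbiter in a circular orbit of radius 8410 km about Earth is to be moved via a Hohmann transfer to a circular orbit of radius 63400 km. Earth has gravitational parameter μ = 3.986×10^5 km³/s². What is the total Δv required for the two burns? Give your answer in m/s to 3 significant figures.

The Hohmann ellipse has a_t = (r₁ + r₂)/2 = 35905 km.
Circular speed at r₁: v₁ = √(μ/r₁) = √(3.986×10^5/8410) = 6.884 km/s.
On the transfer ellipse at r₁, vis-viva gives v_p = √[μ(2/r₁ − 1/a_t)] = 9.148 km/s.
First burn Δv₁ = |v_p − v₁| = 2.264 km/s.
Circular speed at r₂: v₂ = √(μ/r₂) = 2.5074 km/s.
Transfer-orbit speed at r₂: v_a = √[μ(2/r₂ − 1/a_t)] = 1.2135 km/s.
Second burn Δv₂ = |v₂ − v_a| = 1.294 km/s.
Δv = Δv₁ + Δv₂ = 2.264 + 1.294 = 3.558 km/s.

Δv = 3560 m/s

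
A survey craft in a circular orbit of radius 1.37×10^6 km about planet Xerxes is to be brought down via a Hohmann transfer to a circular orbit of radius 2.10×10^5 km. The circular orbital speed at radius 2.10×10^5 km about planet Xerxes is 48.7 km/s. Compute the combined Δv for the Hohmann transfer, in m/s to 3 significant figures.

Δv = 24700 m/s

From the circular-orbit relation v² = μ/r at r = 2.10×10^5 km: μ = v²r = (48.7)² × 2.10×10^5 = 4.98055×10^8 km³/s².
Semi-major axis of the transfer orbit: a_t = (1.370×10^6 + 2.100×10^5)/2 = 7.900×10^5 km.
At r₁ the circular-orbit speed is v₁ = √(μ/r₁) = 19.0668 km/s.
Transfer-orbit speed at r₁ (v² = μ(2/r − 1/a)): v_a = √[μ(2/r₁ − 1/a_t)] = 9.83047 km/s.
First burn Δv₁ = |v_a − v₁| = 9.236 km/s.
At r₂, v₂ = √(μ/r₂) = 48.70 km/s.
Transfer-orbit speed at r₂: v_p = √[μ(2/r₂ − 1/a_t)] = 64.13 km/s.
Second burn Δv₂ = |v₂ − v_p| = 15.43 km/s.
Δv = Δv₁ + Δv₂ = 9.236 + 15.43 = 24.67 km/s.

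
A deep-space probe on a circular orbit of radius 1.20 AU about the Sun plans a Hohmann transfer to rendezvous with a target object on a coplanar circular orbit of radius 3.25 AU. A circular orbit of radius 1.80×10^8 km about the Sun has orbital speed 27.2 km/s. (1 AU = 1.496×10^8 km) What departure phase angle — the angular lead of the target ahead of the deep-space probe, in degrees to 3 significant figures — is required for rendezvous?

φ = 78.0°

From the circular-orbit relation v² = μ/r at r = 1.80×10^8 km: μ = v²r = (27.2)² × 1.80×10^8 = 1.33171×10^11 km³/s².
In km: r₁ = 1.20 × 1.496×10^8 = 1.7952×10^8 km; r₂ = 3.25 × 1.496×10^8 = 4.862×10^8 km.
Transfer-ellipse semi-major axis a_t = (r₁ + r₂)/2 = (1.7952×10^8 + 4.862×10^8)/2 = 3.3286×10^8 km.
The half-period of the transfer ellipse is t = π√(a_t³/μ) = 5.228×10^7 s.
Target angular speed ω₂ = √(μ/r₂³) = 3.404×10^-8 rad/s.
Angle swept by the target during transfer: ω₂·t = 1.780 rad = 102.0°.
Arrival is 180° from departure on the ellipse, so φ = 180° − 102.0° = 78.0°.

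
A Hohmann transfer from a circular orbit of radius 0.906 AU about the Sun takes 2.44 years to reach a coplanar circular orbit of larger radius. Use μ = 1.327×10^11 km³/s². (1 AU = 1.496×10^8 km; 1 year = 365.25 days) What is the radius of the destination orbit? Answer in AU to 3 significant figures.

In km: r₁ = 0.906 × 1.496×10^8 = 1.355376×10^8 km.
Transfer time t = 2.44 years × 365.25 × 86400 s = 7.7000544×10^7 s, and t = π√(a_t³/μ).
So a_t = (μ t²/π²)^(1/3) = (1.327×10^11 × (7.7000544×10^7)² / π²)^(1/3) = 4.3038×10^8 km.
Since a_t = (r₁ + r₂)/2, r₂ = 2a_t − r₁ = 2×4.3038×10^8 − 1.355376×10^8 = 7.252224×10^8 km.
In AU: r₂ = 7.252224×10^8 / 1.496×10^8 = 4.85 AU.

r₂ = 4.85 AU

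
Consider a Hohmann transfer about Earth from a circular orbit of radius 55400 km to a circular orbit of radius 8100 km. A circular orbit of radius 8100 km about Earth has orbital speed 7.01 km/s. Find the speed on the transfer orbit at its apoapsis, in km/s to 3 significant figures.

v = 1.35 km/s

From the circular-orbit relation v² = μ/r at r = 8100 km: μ = v²r = (7.01)² × 8100 = 3.98035×10^5 km³/s².
The Hohmann ellipse has a_t = (r₁ + r₂)/2 = 31750 km.
The apoapsis of the transfer ellipse is at r = 55400 km.
From the vis-viva equation, v = √[μ(2/r − 1/a_t)] = 1.354 km/s.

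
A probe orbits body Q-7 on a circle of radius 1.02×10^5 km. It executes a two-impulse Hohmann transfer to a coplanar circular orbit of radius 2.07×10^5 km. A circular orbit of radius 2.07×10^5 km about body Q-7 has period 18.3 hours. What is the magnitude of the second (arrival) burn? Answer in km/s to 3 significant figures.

Δv₂ = 3.70 km/s

From Kepler's third law T² = 4π²r³/μ at r = 2.07×10^5 km, T = 18.3 hours = 18.3 × 3600 s = 65880 s: μ = 4π²r³/T² = 8.06796×10^7 km³/s².
The Hohmann ellipse has a_t = (r₁ + r₂)/2 = 1.545×10^5 km.
Circular speed at r = 2.070×10^5 km: v_c = √(μ/r) = 19.742 km/s.
Transfer-orbit speed at the same r (vis-viva, a = a_t): v_t = √[μ(2/r − 1/a_t)] = 16.041 km/s.
Δv₂ = |v_t − v_c| = |16.041 − 19.742| = 3.701 km/s.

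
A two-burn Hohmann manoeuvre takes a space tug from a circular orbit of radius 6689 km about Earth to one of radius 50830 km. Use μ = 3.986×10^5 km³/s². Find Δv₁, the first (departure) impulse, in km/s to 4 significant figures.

The Hohmann ellipse has a_t = (r₁ + r₂)/2 = 28759.5 km.
Circular speed at r = 6689 km: v_c = √(μ/r) = 7.71948 km/s.
Transfer-orbit speed at the same r (vis-viva, a = a_t): v_t = √[μ(2/r − 1/a_t)] = 10.2626 km/s.
Δv₁ = |v_t − v_c| = |10.2626 − 7.71948| = 2.543 km/s.

Δv₁ = 2.543 km/s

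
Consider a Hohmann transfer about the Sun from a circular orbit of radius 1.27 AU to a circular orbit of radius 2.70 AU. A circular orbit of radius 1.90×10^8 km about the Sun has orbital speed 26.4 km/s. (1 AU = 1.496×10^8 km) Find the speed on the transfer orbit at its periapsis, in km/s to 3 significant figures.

From the circular-orbit relation v² = μ/r at r = 1.90×10^8 km: μ = v²r = (26.4)² × 1.90×10^8 = 1.32422×10^11 km³/s².
In km: r₁ = 1.27 × 1.496×10^8 = 1.89992×10^8 km; r₂ = 2.70 × 1.496×10^8 = 4.0392×10^8 km.
The Hohmann ellipse has a_t = (r₁ + r₂)/2 = 2.96956×10^8 km.
At periapsis, r = 1.89992×10^8 km.
From the vis-viva equation, v = √[μ(2/r − 1/a_t)] = 30.79 km/s.

v = 30.8 km/s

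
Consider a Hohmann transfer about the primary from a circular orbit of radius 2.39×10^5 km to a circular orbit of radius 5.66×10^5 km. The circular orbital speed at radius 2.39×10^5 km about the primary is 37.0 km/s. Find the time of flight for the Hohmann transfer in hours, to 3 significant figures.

From the circular-orbit relation v² = μ/r at r = 2.39×10^5 km: μ = v²r = (37.0)² × 2.39×10^5 = 3.27191×10^8 km³/s².
Semi-major axis of the transfer orbit: a_t = (2.390×10^5 + 5.660×10^5)/2 = 4.025×10^5 km.
Half the transfer-orbit period gives t = π√(a_t³/μ) = 44350 s.
Converting: 44350 s ÷ 3600 s/hour = 12.3 hours.

t = 12.3 hours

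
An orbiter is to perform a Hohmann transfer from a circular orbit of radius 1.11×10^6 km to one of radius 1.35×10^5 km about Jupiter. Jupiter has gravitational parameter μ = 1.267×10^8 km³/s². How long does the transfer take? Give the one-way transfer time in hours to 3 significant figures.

t = 38.1 hours

The Hohmann ellipse has a_t = (r₁ + r₂)/2 = 6.225×10^5 km.
By Kepler's third law the transfer-orbit period is T = 2π√(a_t³/μ), so t = T/2 = 1.371×10^5 s.
Converting: 1.371×10^5 s ÷ 3600 s/hour = 38.1 hours.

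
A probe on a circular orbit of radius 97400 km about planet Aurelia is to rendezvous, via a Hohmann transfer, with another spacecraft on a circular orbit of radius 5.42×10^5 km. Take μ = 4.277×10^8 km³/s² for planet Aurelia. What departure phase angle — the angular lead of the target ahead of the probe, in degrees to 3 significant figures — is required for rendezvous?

The Hohmann ellipse has a_t = (r₁ + r₂)/2 = 3.197×10^5 km.
Transfer time t = π√(a_t³/μ) = 27460 s.
The target's mean motion on its circular orbit is ω₂ = √(μ/r₂³) = 5.1829×10^-5 rad/s.
Angle swept by the target during transfer: ω₂·t = 1.4232 rad = 81.54°.
Arrival is 180° from departure on the ellipse, so φ = 180° − 81.54° = 98.5°.

φ = 98.5°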